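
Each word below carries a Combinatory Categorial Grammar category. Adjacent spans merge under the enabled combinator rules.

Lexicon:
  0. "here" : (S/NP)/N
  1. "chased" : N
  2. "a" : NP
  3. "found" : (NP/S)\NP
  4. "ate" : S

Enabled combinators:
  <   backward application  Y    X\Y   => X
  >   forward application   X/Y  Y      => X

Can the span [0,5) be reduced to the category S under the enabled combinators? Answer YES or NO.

[0,5] S   >
  [0,2] S/NP   >
    [0,1] "here" : (S/NP)/N
    [1,2] "chased" : N
  [2,5] NP   >
    [2,4] NP/S   <
      [2,3] "a" : NP
      [3,4] "found" : (NP/S)\NP
    [4,5] "ate" : S

YES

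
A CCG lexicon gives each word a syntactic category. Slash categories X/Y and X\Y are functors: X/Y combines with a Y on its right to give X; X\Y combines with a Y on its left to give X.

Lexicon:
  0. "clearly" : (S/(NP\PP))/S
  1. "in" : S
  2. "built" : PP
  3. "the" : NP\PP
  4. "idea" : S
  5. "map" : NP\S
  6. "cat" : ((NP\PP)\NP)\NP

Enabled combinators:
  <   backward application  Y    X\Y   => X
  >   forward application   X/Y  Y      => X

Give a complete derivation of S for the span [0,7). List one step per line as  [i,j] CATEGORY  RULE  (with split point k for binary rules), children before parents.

[0,1] (S/(NP\PP))/S  lex  "clearly"
[1,2] S  lex  "in"
[0,2] S/(NP\PP)  >  k=1
[2,3] PP  lex  "built"
[3,4] NP\PP  lex  "the"
[2,4] NP  <  k=3
[4,5] S  lex  "idea"
[5,6] NP\S  lex  "map"
[4,6] NP  <  k=5
[6,7] ((NP\PP)\NP)\NP  lex  "cat"
[4,7] (NP\PP)\NP  <  k=6
[2,7] NP\PP  <  k=4
[0,7] S  >  k=2

[0,7] S   >
  [0,2] S/(NP\PP)   >
    [0,1] "clearly" : (S/(NP\PP))/S
    [1,2] "in" : S
  [2,7] NP\PP   <
    [2,4] NP   <
      [2,3] "built" : PP
      [3,4] "the" : NP\PP
    [4,7] (NP\PP)\NP   <
      [4,6] NP   <
        [4,5] "idea" : S
        [5,6] "map" : NP\S
      [6,7] "cat" : ((NP\PP)\NP)\NP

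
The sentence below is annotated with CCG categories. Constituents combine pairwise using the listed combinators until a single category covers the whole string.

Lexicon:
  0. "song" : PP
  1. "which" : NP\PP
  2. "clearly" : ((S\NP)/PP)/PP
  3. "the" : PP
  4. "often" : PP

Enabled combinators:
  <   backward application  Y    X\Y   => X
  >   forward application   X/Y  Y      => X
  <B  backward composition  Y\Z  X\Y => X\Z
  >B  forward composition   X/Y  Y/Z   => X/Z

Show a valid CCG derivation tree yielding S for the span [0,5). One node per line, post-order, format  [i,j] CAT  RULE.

[0,5] S   <
  [0,2] NP   <
    [0,1] "song" : PP
    [1,2] "which" : NP\PP
  [2,5] S\NP   >
    [2,4] (S\NP)/PP   >
      [2,3] "clearly" : ((S\NP)/PP)/PP
      [3,4] "the" : PP
    [4,5] "often" : PP

[0,1] PP  lex  "song"
[1,2] NP\PP  lex  "which"
[0,2] NP  <  k=1
[2,3] ((S\NP)/PP)/PP  lex  "clearly"
[3,4] PP  lex  "the"
[2,4] (S\NP)/PP  >  k=3
[4,5] PP  lex  "often"
[2,5] S\NP  >  k=4
[0,5] S  <  k=2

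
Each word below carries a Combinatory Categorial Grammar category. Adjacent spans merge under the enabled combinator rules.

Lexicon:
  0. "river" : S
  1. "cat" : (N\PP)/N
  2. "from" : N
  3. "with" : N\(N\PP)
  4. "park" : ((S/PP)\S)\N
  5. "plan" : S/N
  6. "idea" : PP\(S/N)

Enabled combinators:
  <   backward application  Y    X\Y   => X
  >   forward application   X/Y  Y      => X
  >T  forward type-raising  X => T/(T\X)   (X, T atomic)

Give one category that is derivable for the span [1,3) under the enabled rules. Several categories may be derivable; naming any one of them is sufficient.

[0,7] S   >
  [0,5] S/PP   <
    [0,1] "river" : S
    [1,5] (S/PP)\S   <
      [1,4] N   <
        [1,3] N\PP   >
          [1,2] "cat" : (N\PP)/N
          [2,3] "from" : N
        [3,4] "with" : N\(N\PP)
      [4,5] "park" : ((S/PP)\S)\N
  [5,7] PP   <
    [5,6] "plan" : S/N
    [6,7] "idea" : PP\(S/N)

N\PP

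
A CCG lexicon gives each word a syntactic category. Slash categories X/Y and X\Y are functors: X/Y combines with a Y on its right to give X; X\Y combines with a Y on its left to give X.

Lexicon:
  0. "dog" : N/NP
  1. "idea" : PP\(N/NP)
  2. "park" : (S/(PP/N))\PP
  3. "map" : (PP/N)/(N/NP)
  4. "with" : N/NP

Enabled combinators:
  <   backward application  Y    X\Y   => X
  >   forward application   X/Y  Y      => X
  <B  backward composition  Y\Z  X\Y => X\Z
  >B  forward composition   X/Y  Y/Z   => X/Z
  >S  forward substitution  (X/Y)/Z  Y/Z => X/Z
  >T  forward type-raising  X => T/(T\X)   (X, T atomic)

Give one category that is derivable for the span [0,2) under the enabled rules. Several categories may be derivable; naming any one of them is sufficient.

[0,5] S   >
  [0,3] S/(PP/N)   <
    [0,2] PP   <
      [0,1] "dog" : N/NP
      [1,2] "idea" : PP\(N/NP)
    [2,3] "park" : (S/(PP/N))\PP
  [3,5] PP/N   >
    [3,4] "map" : (PP/N)/(N/NP)
    [4,5] "with" : N/NP

PP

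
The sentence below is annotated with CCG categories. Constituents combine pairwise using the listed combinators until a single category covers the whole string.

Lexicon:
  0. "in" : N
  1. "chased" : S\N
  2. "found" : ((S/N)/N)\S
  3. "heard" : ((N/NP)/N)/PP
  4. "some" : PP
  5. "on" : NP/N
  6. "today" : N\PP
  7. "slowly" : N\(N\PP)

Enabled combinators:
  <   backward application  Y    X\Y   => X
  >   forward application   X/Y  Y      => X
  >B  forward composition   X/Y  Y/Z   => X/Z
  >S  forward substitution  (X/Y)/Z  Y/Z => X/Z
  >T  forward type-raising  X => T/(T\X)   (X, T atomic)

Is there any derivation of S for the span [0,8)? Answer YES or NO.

[0,8] S   >
  [0,6] S/N   >S
    [0,3] (S/N)/N   <
      [0,2] S   <
        [0,1] "in" : N
        [1,2] "chased" : S\N
      [2,3] "found" : ((S/N)/N)\S
    [3,6] N/N   >S
      [3,5] (N/NP)/N   >
        [3,4] "heard" : ((N/NP)/N)/PP
        [4,5] "some" : PP
      [5,6] "on" : NP/N
  [6,8] N   <
    [6,7] "today" : N\PP
    [7,8] "slowly" : N\(N\PP)

YES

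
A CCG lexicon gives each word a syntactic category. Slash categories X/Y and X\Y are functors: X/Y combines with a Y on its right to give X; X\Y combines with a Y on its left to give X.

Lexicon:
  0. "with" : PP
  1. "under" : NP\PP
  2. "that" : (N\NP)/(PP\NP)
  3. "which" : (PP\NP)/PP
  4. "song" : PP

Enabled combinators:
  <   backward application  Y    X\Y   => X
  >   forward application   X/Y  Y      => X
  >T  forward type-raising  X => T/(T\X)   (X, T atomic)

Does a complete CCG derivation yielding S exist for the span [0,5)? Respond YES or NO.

PP NP\PP (N\NP)/(PP\NP) (PP\NP)/PP PP
CKY chart[0,5] = {N, N/(N\N), NP/(NP\N), PP/(PP\N), S/(S\N)}; S ∉ chart

NO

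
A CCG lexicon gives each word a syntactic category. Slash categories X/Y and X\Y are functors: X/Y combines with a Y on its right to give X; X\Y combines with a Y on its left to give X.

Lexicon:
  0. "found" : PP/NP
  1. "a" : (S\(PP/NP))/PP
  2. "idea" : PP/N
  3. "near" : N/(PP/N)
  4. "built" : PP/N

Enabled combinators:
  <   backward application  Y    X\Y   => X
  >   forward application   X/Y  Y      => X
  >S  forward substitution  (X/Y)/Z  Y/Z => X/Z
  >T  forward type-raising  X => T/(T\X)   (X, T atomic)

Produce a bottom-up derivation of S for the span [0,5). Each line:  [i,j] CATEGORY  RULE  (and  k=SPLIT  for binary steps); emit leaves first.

[0,5] S   <
  [0,1] "found" : PP/NP
  [1,5] S\(PP/NP)   >
    [1,2] "a" : (S\(PP/NP))/PP
    [2,5] PP   >
      [2,3] "idea" : PP/N
      [3,5] N   >
        [3,4] "near" : N/(PP/N)
        [4,5] "built" : PP/N

[0,1] PP/NP  lex  "found"
[1,2] (S\(PP/NP))/PP  lex  "a"
[2,3] PP/N  lex  "idea"
[3,4] N/(PP/N)  lex  "near"
[4,5] PP/N  lex  "built"
[3,5] N  >  k=4
[2,5] PP  >  k=3
[1,5] S\(PP/NP)  >  k=2
[0,5] S  <  k=1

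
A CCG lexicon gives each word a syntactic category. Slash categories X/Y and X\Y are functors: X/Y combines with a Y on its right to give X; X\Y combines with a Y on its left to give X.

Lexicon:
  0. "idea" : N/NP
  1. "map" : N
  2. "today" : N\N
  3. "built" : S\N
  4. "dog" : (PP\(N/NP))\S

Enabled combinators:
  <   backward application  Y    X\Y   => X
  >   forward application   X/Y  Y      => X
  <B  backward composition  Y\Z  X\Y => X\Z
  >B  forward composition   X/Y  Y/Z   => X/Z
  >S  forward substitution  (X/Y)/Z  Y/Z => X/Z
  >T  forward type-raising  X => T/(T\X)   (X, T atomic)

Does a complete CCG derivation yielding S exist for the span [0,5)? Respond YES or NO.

N/NP N N\N S\N (PP\(N/NP))\S
CKY chart[0,5] = {N/(N\PP), NP/(NP\PP), PP, PP/(PP\PP), S/(S\PP)}; S ∉ chart

NO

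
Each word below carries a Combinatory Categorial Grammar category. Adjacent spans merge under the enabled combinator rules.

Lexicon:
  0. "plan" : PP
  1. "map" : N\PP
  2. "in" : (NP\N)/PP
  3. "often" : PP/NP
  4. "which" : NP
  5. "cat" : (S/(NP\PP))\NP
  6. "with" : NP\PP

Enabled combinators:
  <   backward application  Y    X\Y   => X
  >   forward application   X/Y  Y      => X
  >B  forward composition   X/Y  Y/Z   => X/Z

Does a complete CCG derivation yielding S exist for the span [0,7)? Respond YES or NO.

[0,7] S   >
  [0,6] S/(NP\PP)   <
    [0,5] NP   <
      [0,2] N   <
        [0,1] "plan" : PP
        [1,2] "map" : N\PP
      [2,5] NP\N   >
        [2,3] "in" : (NP\N)/PP
        [3,5] PP   >
          [3,4] "often" : PP/NP
          [4,5] "which" : NP
    [5,6] "cat" : (S/(NP\PP))\NP
  [6,7] "with" : NP\PP

YES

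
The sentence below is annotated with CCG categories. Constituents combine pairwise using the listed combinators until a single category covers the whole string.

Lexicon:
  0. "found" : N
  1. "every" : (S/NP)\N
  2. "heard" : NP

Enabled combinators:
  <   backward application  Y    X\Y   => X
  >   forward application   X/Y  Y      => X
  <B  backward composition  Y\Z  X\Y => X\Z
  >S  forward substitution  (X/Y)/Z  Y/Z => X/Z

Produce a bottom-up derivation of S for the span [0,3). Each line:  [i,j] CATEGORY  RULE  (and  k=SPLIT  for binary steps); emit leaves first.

[0,1] N  lex  "found"
[1,2] (S/NP)\N  lex  "every"
[0,2] S/NP  <  k=1
[2,3] NP  lex  "heard"
[0,3] S  >  k=2

[0,3] S   >
  [0,2] S/NP   <
    [0,1] "found" : N
    [1,2] "every" : (S/NP)\N
  [2,3] "heard" : NP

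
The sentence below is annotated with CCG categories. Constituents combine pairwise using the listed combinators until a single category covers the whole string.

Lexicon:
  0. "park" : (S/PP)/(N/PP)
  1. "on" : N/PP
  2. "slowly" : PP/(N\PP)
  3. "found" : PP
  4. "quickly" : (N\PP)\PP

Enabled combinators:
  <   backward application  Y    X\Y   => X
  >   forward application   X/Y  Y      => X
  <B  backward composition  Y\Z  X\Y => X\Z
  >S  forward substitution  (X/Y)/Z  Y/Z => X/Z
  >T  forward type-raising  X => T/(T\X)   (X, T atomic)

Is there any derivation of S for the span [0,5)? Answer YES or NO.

YES

[0,5] S   >
  [0,2] S/PP   >
    [0,1] "park" : (S/PP)/(N/PP)
    [1,2] "on" : N/PP
  [2,5] PP   >
    [2,3] "slowly" : PP/(N\PP)
    [3,5] N\PP   <
      [3,4] "found" : PP
      [4,5] "quickly" : (N\PP)\PP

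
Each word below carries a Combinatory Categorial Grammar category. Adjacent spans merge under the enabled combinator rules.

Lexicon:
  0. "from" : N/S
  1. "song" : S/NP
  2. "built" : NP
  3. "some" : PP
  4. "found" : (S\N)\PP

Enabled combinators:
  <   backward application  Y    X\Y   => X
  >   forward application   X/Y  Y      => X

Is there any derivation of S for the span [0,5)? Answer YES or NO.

[0,5] S   <
  [0,3] N   >
    [0,1] "from" : N/S
    [1,3] S   >
      [1,2] "song" : S/NP
      [2,3] "built" : NP
  [3,5] S\N   <
    [3,4] "some" : PP
    [4,5] "found" : (S\N)\PP

YES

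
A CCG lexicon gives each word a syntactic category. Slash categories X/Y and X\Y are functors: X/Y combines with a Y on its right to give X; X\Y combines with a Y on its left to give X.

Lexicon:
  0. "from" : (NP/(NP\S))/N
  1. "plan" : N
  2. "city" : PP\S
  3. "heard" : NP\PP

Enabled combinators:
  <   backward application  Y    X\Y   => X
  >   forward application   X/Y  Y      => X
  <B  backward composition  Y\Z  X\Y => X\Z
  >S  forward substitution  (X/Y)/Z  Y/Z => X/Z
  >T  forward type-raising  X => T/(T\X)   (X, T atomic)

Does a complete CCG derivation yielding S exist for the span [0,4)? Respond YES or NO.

(NP/(NP\S))/N N PP\S NP\PP
CKY chart[0,4] = {N/(N\NP), NP, NP/(NP\NP), PP/(PP\NP), S/(S\NP)}; S ∉ chart

NO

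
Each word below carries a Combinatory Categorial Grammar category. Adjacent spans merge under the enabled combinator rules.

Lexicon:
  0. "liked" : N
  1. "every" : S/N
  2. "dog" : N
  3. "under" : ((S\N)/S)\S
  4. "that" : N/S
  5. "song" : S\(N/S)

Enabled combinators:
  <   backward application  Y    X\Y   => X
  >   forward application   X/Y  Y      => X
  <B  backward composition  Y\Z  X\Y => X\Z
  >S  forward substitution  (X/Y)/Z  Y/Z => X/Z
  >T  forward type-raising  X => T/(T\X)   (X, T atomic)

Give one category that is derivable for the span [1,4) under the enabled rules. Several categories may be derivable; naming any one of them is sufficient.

(S\N)/S

[0,6] S   <
  [0,1] "liked" : N
  [1,6] S\N   >
    [1,4] (S\N)/S   <
      [1,3] S   >
        [1,2] "every" : S/N
        [2,3] "dog" : N
      [3,4] "under" : ((S\N)/S)\S
    [4,6] S   <
      [4,5] "that" : N/S
      [5,6] "song" : S\(N/S)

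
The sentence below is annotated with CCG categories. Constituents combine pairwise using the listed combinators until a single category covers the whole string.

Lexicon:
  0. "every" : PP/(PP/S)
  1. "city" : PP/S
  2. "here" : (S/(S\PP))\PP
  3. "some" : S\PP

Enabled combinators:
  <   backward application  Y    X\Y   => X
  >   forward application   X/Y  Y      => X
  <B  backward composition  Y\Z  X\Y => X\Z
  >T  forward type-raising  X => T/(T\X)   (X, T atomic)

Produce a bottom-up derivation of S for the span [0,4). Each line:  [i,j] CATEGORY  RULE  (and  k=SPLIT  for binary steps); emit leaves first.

[0,4] S   >
  [0,3] S/(S\PP)   <
    [0,2] PP   >
      [0,1] "every" : PP/(PP/S)
      [1,2] "city" : PP/S
    [2,3] "here" : (S/(S\PP))\PP
  [3,4] "some" : S\PP

[0,1] PP/(PP/S)  lex  "every"
[1,2] PP/S  lex  "city"
[0,2] PP  >  k=1
[2,3] (S/(S\PP))\PP  lex  "here"
[0,3] S/(S\PP)  <  k=2
[3,4] S\PP  lex  "some"
[0,4] S  >  k=3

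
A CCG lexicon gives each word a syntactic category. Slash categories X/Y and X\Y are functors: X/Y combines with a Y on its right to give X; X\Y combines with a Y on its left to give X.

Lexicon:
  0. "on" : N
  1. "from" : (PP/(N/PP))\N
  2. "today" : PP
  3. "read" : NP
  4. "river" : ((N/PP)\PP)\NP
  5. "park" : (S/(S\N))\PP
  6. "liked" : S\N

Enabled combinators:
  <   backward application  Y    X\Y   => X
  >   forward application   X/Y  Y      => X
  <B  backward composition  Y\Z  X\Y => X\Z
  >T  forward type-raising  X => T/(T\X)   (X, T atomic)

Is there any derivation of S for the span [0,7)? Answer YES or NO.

YES

[0,7] S   >
  [0,6] S/(S\N)   <
    [0,5] PP   >
      [0,2] PP/(N/PP)   <
        [0,1] "on" : N
        [1,2] "from" : (PP/(N/PP))\N
      [2,5] N/PP   <
        [2,3] "today" : PP
        [3,5] (N/PP)\PP   <
          [3,4] "read" : NP
          [4,5] "river" : ((N/PP)\PP)\NP
    [5,6] "park" : (S/(S\N))\PP
  [6,7] "liked" : S\N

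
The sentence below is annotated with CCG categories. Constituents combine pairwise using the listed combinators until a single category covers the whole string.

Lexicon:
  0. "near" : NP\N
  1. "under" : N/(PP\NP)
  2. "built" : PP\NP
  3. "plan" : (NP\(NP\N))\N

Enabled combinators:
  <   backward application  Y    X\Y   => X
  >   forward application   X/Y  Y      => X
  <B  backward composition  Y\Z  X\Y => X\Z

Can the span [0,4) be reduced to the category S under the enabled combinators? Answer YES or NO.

NP\N N/(PP\NP) PP\NP (NP\(NP\N))\N
CKY chart[0,4] = {NP}; S ∉ chart

NO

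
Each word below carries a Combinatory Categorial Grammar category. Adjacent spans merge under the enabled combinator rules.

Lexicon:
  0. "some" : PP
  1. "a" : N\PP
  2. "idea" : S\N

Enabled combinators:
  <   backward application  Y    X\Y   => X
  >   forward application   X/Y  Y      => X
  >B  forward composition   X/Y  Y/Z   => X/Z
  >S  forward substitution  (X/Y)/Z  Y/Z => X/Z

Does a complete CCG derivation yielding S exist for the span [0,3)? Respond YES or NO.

YES

[0,3] S   <
  [0,2] N   <
    [0,1] "some" : PP
    [1,2] "a" : N\PP
  [2,3] "idea" : S\N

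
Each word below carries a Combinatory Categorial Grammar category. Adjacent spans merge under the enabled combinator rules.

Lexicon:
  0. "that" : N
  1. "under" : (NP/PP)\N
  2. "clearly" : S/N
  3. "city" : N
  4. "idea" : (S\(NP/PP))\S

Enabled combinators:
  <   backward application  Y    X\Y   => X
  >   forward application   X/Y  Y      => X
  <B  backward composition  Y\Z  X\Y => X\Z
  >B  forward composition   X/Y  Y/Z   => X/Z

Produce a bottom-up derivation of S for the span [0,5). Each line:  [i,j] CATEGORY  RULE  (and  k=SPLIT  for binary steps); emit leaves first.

[0,1] N  lex  "that"
[1,2] (NP/PP)\N  lex  "under"
[0,2] NP/PP  <  k=1
[2,3] S/N  lex  "clearly"
[3,4] N  lex  "city"
[2,4] S  >  k=3
[4,5] (S\(NP/PP))\S  lex  "idea"
[2,5] S\(NP/PP)  <  k=4
[0,5] S  <  k=2

[0,5] S   <
  [0,2] NP/PP   <
    [0,1] "that" : N
    [1,2] "under" : (NP/PP)\N
  [2,5] S\(NP/PP)   <
    [2,4] S   >
      [2,3] "clearly" : S/N
      [3,4] "city" : N
    [4,5] "idea" : (S\(NP/PP))\S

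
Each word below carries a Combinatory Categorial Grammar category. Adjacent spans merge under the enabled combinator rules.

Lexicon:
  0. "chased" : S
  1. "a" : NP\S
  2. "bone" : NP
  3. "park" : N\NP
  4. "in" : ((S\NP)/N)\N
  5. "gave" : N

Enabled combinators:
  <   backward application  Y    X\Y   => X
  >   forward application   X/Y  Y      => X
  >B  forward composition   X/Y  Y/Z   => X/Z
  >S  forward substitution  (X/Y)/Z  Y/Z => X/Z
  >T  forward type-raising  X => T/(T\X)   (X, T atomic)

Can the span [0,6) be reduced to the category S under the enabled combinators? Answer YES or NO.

YES

[0,6] S   <
  [0,2] NP   <
    [0,1] "chased" : S
    [1,2] "a" : NP\S
  [2,6] S\NP   >
    [2,5] (S\NP)/N   <
      [2,4] N   >
        [2,3] N/(N\NP)   >T
          [2,3] "bone" : NP
        [3,4] "park" : N\NP
      [4,5] "in" : ((S\NP)/N)\N
    [5,6] "gave" : N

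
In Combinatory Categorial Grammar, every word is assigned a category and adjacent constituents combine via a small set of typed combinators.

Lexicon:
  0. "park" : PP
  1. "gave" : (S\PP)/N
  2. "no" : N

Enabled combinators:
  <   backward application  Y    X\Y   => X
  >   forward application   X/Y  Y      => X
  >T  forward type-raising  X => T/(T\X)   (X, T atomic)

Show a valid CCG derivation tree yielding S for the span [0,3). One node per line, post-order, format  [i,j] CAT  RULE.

[0,1] PP  lex  "park"
[0,1] S/(S\PP)  >T
[1,2] (S\PP)/N  lex  "gave"
[2,3] N  lex  "no"
[1,3] S\PP  >  k=2
[0,3] S  >  k=1

[0,3] S   >
  [0,1] S/(S\PP)   >T
    [0,1] "park" : PP
  [1,3] S\PP   >
    [1,2] "gave" : (S\PP)/N
    [2,3] "no" : N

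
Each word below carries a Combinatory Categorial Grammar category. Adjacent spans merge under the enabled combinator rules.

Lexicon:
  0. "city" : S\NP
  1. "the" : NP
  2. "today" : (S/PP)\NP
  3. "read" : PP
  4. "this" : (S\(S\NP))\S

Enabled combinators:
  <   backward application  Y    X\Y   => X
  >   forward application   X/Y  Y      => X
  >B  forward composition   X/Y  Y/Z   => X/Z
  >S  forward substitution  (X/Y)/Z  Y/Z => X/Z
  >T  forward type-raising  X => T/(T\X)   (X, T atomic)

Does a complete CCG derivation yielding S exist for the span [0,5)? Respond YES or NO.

YES

[0,5] S   <
  [0,1] "city" : S\NP
  [1,5] S\(S\NP)   <
    [1,4] S   >
      [1,3] S/PP   <
        [1,2] "the" : NP
        [2,3] "today" : (S/PP)\NP
      [3,4] "read" : PP
    [4,5] "this" : (S\(S\NP))\S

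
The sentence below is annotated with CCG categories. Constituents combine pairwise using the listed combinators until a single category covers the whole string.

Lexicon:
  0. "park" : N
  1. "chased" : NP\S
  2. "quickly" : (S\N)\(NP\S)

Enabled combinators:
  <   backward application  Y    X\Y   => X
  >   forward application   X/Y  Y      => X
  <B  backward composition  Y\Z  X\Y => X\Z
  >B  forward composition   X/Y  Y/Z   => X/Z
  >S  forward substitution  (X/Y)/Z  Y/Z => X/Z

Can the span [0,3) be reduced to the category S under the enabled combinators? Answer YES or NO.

YES

[0,3] S   <
  [0,1] "park" : N
  [1,3] S\N   <
    [1,2] "chased" : NP\S
    [2,3] "quickly" : (S\N)\(NP\S)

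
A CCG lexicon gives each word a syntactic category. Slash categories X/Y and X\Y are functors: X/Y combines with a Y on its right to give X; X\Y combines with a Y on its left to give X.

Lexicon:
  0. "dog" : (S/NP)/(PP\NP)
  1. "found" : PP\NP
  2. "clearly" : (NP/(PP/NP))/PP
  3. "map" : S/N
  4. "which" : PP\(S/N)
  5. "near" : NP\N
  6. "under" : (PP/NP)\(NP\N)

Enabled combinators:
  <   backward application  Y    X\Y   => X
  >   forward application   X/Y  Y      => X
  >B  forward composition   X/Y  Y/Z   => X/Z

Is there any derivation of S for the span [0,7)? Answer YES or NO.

[0,7] S   >
  [0,2] S/NP   >
    [0,1] "dog" : (S/NP)/(PP\NP)
    [1,2] "found" : PP\NP
  [2,7] NP   >
    [2,5] NP/(PP/NP)   >
      [2,3] "clearly" : (NP/(PP/NP))/PP
      [3,5] PP   <
        [3,4] "map" : S/N
        [4,5] "which" : PP\(S/N)
    [5,7] PP/NP   <
      [5,6] "near" : NP\N
      [6,7] "under" : (PP/NP)\(NP\N)

YES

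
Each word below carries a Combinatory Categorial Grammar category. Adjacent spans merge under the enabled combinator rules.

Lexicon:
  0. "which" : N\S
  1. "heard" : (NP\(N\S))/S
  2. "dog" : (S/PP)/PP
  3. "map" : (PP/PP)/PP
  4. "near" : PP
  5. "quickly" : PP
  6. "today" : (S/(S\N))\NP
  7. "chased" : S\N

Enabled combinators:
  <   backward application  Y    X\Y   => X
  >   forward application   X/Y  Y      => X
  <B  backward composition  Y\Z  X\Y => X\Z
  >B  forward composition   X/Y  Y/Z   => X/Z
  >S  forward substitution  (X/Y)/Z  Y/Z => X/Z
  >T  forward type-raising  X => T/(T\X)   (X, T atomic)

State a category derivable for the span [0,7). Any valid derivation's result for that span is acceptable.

S/(S\N)

[0,8] S   >
  [0,7] S/(S\N)   <
    [0,6] NP   <
      [0,1] "which" : N\S
      [1,6] NP\(N\S)   >
        [1,2] "heard" : (NP\(N\S))/S
        [2,6] S   >
          [2,5] S/PP   >S
            [2,3] "dog" : (S/PP)/PP
            [3,5] PP/PP   >
              [3,4] "map" : (PP/PP)/PP
              [4,5] "near" : PP
          [5,6] "quickly" : PP
    [6,7] "today" : (S/(S\N))\NP
  [7,8] "chased" : S\N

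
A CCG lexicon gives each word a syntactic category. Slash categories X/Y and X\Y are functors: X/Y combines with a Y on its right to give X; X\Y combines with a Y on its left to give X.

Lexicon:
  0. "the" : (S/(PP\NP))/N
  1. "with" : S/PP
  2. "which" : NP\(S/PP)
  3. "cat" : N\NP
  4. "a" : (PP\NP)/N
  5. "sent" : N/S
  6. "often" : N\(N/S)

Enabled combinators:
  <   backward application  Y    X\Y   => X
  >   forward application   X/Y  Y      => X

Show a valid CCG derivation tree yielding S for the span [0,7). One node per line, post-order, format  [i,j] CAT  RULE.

[0,1] (S/(PP\NP))/N  lex  "the"
[1,2] S/PP  lex  "with"
[2,3] NP\(S/PP)  lex  "which"
[1,3] NP  <  k=2
[3,4] N\NP  lex  "cat"
[1,4] N  <  k=3
[0,4] S/(PP\NP)  >  k=1
[4,5] (PP\NP)/N  lex  "a"
[5,6] N/S  lex  "sent"
[6,7] N\(N/S)  lex  "often"
[5,7] N  <  k=6
[4,7] PP\NP  >  k=5
[0,7] S  >  k=4

[0,7] S   >
  [0,4] S/(PP\NP)   >
    [0,1] "the" : (S/(PP\NP))/N
    [1,4] N   <
      [1,3] NP   <
        [1,2] "with" : S/PP
        [2,3] "which" : NP\(S/PP)
      [3,4] "cat" : N\NP
  [4,7] PP\NP   >
    [4,5] "a" : (PP\NP)/N
    [5,7] N   <
      [5,6] "sent" : N/S
      [6,7] "often" : N\(N/S)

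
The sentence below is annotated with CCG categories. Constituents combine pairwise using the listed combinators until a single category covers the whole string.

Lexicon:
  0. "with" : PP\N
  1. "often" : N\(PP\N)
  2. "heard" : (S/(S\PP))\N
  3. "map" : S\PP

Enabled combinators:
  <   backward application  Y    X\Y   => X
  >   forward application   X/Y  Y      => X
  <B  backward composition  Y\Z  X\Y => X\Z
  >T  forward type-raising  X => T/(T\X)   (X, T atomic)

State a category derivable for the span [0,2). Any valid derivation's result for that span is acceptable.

N

[0,4] S   >
  [0,3] S/(S\PP)   <
    [0,2] N   <
      [0,1] "with" : PP\N
      [1,2] "often" : N\(PP\N)
    [2,3] "heard" : (S/(S\PP))\N
  [3,4] "map" : S\PP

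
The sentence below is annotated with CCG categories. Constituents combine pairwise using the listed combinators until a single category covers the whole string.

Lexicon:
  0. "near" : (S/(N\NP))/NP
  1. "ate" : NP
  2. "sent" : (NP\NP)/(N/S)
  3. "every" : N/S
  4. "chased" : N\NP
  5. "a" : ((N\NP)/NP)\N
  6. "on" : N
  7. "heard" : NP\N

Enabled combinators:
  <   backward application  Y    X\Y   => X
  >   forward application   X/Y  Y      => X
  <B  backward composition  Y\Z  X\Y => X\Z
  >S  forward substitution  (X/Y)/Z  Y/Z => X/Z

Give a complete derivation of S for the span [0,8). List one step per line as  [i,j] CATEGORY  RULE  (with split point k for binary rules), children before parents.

[0,8] S   >
  [0,6] S/NP   >S
    [0,1] "near" : (S/(N\NP))/NP
    [1,6] (N\NP)/NP   <
      [1,5] N   <
        [1,2] "ate" : NP
        [2,5] N\NP   <B
          [2,4] NP\NP   >
            [2,3] "sent" : (NP\NP)/(N/S)
            [3,4] "every" : N/S
          [4,5] "chased" : N\NP
      [5,6] "a" : ((N\NP)/NP)\N
  [6,8] NP   <
    [6,7] "on" : N
    [7,8] "heard" : NP\N

[0,1] (S/(N\NP))/NP  lex  "near"
[1,2] NP  lex  "ate"
[2,3] (NP\NP)/(N/S)  lex  "sent"
[3,4] N/S  lex  "every"
[2,4] NP\NP  >  k=3
[4,5] N\NP  lex  "chased"
[2,5] N\NP  <B  k=4
[1,5] N  <  k=2
[5,6] ((N\NP)/NP)\N  lex  "a"
[1,6] (N\NP)/NP  <  k=5
[0,6] S/NP  >S  k=1
[6,7] N  lex  "on"
[7,8] NP\N  lex  "heard"
[6,8] NP  <  k=7
[0,8] S  >  k=6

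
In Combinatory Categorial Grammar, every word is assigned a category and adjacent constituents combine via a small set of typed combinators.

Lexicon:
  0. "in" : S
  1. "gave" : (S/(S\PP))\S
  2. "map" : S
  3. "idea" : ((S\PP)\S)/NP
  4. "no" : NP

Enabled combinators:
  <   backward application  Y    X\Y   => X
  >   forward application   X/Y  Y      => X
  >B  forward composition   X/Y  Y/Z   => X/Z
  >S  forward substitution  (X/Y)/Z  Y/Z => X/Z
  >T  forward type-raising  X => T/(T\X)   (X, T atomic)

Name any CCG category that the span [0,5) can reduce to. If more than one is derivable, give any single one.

[0,5] S   >
  [0,2] S/(S\PP)   <
    [0,1] "in" : S
    [1,2] "gave" : (S/(S\PP))\S
  [2,5] S\PP   <
    [2,3] "map" : S
    [3,5] (S\PP)\S   >
      [3,4] "idea" : ((S\PP)\S)/NP
      [4,5] "no" : NP

S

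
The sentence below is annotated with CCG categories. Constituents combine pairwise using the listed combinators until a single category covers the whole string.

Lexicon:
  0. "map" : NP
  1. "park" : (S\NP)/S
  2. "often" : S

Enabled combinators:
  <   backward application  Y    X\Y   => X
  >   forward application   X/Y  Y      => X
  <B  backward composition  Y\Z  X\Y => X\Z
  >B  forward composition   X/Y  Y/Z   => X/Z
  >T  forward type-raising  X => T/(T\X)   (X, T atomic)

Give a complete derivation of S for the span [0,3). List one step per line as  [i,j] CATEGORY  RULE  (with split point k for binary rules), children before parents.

[0,3] S   >
  [0,1] S/(S\NP)   >T
    [0,1] "map" : NP
  [1,3] S\NP   >
    [1,2] "park" : (S\NP)/S
    [2,3] "often" : S

[0,1] NP  lex  "map"
[0,1] S/(S\NP)  >T
[1,2] (S\NP)/S  lex  "park"
[2,3] S  lex  "often"
[1,3] S\NP  >  k=2
[0,3] S  >  k=1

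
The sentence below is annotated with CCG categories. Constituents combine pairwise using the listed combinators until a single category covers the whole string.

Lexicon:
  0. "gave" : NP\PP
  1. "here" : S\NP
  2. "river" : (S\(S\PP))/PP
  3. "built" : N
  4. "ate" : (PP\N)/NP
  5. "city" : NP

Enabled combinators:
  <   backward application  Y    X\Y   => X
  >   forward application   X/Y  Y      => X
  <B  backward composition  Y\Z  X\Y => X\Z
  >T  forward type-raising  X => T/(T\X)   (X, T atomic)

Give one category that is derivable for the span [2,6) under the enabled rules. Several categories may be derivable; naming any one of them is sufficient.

[0,6] S   <
  [0,2] S\PP   <B
    [0,1] "gave" : NP\PP
    [1,2] "here" : S\NP
  [2,6] S\(S\PP)   >
    [2,3] "river" : (S\(S\PP))/PP
    [3,6] PP   >
      [3,4] PP/(PP\N)   >T
        [3,4] "built" : N
      [4,6] PP\N   >
        [4,5] "ate" : (PP\N)/NP
        [5,6] "city" : NP

S\(S\PP)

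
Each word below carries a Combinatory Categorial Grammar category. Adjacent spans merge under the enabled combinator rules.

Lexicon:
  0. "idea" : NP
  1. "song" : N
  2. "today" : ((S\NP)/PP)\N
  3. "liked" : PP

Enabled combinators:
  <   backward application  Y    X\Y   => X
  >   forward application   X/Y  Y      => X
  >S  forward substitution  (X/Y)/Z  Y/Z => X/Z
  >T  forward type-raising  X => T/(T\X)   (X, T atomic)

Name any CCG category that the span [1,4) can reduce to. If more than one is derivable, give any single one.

S\NP

[0,4] S   <
  [0,1] "idea" : NP
  [1,4] S\NP   >
    [1,3] (S\NP)/PP   <
      [1,2] "song" : N
      [2,3] "today" : ((S\NP)/PP)\N
    [3,4] "liked" : PP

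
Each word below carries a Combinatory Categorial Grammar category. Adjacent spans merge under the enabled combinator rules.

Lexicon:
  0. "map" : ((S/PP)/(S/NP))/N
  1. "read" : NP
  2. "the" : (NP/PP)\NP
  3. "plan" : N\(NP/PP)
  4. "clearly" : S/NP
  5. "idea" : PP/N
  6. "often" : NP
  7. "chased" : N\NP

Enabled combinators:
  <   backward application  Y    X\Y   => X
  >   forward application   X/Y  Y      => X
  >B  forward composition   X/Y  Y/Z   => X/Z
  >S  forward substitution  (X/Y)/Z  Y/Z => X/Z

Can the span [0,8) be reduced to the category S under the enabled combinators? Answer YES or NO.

[0,8] S   >
  [0,5] S/PP   >
    [0,4] (S/PP)/(S/NP)   >
      [0,1] "map" : ((S/PP)/(S/NP))/N
      [1,4] N   <
        [1,3] NP/PP   <
          [1,2] "read" : NP
          [2,3] "the" : (NP/PP)\NP
        [3,4] "plan" : N\(NP/PP)
    [4,5] "clearly" : S/NP
  [5,8] PP   >
    [5,6] "idea" : PP/N
    [6,8] N   <
      [6,7] "often" : NP
      [7,8] "chased" : N\NP

YES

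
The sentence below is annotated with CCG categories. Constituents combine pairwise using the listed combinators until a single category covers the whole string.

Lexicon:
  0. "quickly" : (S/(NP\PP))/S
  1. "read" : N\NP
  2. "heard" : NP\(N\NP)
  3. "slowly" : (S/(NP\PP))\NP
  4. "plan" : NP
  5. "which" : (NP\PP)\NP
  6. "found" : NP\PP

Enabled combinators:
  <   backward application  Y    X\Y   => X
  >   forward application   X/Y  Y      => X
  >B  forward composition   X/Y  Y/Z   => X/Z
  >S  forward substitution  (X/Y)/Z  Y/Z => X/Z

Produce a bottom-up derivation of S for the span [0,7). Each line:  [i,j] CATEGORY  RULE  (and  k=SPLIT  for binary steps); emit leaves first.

[0,7] S   >
  [0,6] S/(NP\PP)   >
    [0,1] "quickly" : (S/(NP\PP))/S
    [1,6] S   >
      [1,4] S/(NP\PP)   <
        [1,3] NP   <
          [1,2] "read" : N\NP
          [2,3] "heard" : NP\(N\NP)
        [3,4] "slowly" : (S/(NP\PP))\NP
      [4,6] NP\PP   <
        [4,5] "plan" : NP
        [5,6] "which" : (NP\PP)\NP
  [6,7] "found" : NP\PP

[0,1] (S/(NP\PP))/S  lex  "quickly"
[1,2] N\NP  lex  "read"
[2,3] NP\(N\NP)  lex  "heard"
[1,3] NP  <  k=2
[3,4] (S/(NP\PP))\NP  lex  "slowly"
[1,4] S/(NP\PP)  <  k=3
[4,5] NP  lex  "plan"
[5,6] (NP\PP)\NP  lex  "which"
[4,6] NP\PP  <  k=5
[1,6] S  >  k=4
[0,6] S/(NP\PP)  >  k=1
[6,7] NP\PP  lex  "found"
[0,7] S  >  k=6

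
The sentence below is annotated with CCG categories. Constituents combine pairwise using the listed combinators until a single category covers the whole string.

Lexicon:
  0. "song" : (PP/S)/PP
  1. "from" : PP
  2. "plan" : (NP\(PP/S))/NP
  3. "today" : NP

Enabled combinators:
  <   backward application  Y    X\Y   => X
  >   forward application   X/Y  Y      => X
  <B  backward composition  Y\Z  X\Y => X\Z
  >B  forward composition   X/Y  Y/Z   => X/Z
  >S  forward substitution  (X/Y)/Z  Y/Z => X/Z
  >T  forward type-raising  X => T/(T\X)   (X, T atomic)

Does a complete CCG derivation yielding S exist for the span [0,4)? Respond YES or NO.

NO

(PP/S)/PP PP (NP\(PP/S))/NP NP
CKY chart[0,4] = {N/(N\NP), NP, NP/(NP\NP), PP/(PP\NP), S/(S\NP)}; S ∉ chart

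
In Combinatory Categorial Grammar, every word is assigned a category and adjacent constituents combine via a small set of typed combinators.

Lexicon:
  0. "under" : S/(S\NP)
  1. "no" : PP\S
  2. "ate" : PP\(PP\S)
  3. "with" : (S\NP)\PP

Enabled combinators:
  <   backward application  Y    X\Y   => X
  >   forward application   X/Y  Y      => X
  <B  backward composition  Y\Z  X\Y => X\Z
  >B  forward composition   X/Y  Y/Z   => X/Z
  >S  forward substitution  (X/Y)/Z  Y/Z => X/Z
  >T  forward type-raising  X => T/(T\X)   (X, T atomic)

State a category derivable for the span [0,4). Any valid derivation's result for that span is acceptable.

[0,4] S   >
  [0,1] "under" : S/(S\NP)
  [1,4] S\NP   <
    [1,3] PP   <
      [1,2] "no" : PP\S
      [2,3] "ate" : PP\(PP\S)
    [3,4] "with" : (S\NP)\PP

S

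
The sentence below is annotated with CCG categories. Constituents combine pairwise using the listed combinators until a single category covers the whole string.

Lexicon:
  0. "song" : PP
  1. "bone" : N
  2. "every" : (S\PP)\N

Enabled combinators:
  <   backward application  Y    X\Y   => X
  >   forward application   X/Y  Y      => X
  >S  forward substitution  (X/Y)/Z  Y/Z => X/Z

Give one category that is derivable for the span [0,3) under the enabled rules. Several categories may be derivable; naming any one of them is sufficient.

[0,3] S   <
  [0,1] "song" : PP
  [1,3] S\PP   <
    [1,2] "bone" : N
    [2,3] "every" : (S\PP)\N

S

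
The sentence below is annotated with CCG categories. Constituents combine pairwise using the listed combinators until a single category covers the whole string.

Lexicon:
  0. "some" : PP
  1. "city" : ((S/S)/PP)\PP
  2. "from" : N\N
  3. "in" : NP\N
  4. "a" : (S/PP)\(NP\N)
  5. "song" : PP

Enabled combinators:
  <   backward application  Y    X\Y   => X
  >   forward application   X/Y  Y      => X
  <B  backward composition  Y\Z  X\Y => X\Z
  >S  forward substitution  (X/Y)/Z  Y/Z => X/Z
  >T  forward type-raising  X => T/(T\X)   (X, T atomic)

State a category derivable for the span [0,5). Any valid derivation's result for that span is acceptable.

S/PP

[0,6] S   >
  [0,5] S/PP   >S
    [0,2] (S/S)/PP   <
      [0,1] "some" : PP
      [1,2] "city" : ((S/S)/PP)\PP
    [2,5] S/PP   <
      [2,4] NP\N   <B
        [2,3] "from" : N\N
        [3,4] "in" : NP\N
      [4,5] "a" : (S/PP)\(NP\N)
  [5,6] "song" : PP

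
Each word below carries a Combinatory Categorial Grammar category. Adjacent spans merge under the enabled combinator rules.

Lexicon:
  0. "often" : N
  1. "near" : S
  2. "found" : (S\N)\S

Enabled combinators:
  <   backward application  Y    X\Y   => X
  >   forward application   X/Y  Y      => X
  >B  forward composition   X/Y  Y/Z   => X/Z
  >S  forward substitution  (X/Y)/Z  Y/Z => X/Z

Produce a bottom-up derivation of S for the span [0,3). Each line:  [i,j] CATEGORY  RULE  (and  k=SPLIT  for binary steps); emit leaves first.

[0,3] S   <
  [0,1] "often" : N
  [1,3] S\N   <
    [1,2] "near" : S
    [2,3] "found" : (S\N)\S

[0,1] N  lex  "often"
[1,2] S  lex  "near"
[2,3] (S\N)\S  lex  "found"
[1,3] S\N  <  k=2
[0,3] S  <  k=1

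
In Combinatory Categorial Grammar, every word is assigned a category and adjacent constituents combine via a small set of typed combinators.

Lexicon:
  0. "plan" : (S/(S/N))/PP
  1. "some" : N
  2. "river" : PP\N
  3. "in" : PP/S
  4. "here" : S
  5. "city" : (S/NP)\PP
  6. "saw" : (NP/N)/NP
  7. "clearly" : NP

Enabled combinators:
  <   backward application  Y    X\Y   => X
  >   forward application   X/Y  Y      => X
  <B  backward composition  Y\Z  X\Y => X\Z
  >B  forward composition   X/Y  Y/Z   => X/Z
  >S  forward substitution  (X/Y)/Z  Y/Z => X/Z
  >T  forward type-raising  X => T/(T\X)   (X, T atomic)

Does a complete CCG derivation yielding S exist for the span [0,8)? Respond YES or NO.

[0,8] S   >
  [0,3] S/(S/N)   >
    [0,1] "plan" : (S/(S/N))/PP
    [1,3] PP   <
      [1,2] "some" : N
      [2,3] "river" : PP\N
  [3,8] S/N   >B
    [3,6] S/NP   <
      [3,5] PP   >
        [3,4] "in" : PP/S
        [4,5] "here" : S
      [5,6] "city" : (S/NP)\PP
    [6,8] NP/N   >
      [6,7] "saw" : (NP/N)/NP
      [7,8] "clearly" : NP

YES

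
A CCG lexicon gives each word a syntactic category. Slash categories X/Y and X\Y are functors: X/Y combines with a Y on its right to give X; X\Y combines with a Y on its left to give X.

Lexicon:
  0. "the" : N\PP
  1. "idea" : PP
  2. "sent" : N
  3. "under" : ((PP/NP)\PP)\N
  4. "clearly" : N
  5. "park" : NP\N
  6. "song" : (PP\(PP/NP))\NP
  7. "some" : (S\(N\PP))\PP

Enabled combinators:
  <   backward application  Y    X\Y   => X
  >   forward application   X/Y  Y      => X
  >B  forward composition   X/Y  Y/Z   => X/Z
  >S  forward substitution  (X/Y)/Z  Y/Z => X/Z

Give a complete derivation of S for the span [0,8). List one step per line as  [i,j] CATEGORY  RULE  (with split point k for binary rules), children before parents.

[0,1] N\PP  lex  "the"
[1,2] PP  lex  "idea"
[2,3] N  lex  "sent"
[3,4] ((PP/NP)\PP)\N  lex  "under"
[2,4] (PP/NP)\PP  <  k=3
[1,4] PP/NP  <  k=2
[4,5] N  lex  "clearly"
[5,6] NP\N  lex  "park"
[4,6] NP  <  k=5
[6,7] (PP\(PP/NP))\NP  lex  "song"
[4,7] PP\(PP/NP)  <  k=6
[1,7] PP  <  k=4
[7,8] (S\(N\PP))\PP  lex  "some"
[1,8] S\(N\PP)  <  k=7
[0,8] S  <  k=1

[0,8] S   <
  [0,1] "the" : N\PP
  [1,8] S\(N\PP)   <
    [1,7] PP   <
      [1,4] PP/NP   <
        [1,2] "idea" : PP
        [2,4] (PP/NP)\PP   <
          [2,3] "sent" : N
          [3,4] "under" : ((PP/NP)\PP)\N
      [4,7] PP\(PP/NP)   <
        [4,6] NP   <
          [4,5] "clearly" : N
          [5,6] "park" : NP\N
        [6,7] "song" : (PP\(PP/NP))\NP
    [7,8] "some" : (S\(N\PP))\PP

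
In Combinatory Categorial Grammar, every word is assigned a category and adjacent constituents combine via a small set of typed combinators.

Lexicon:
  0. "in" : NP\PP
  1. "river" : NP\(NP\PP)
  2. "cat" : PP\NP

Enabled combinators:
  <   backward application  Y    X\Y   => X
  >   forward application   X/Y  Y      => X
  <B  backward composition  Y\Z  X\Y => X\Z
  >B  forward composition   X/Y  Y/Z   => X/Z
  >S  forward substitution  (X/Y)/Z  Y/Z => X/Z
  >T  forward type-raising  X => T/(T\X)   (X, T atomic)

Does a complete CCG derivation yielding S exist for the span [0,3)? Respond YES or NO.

NP\PP NP\(NP\PP) PP\NP
CKY chart[0,3] = {N/(N\PP), NP/(NP\PP), PP, PP/(PP\PP), S/(S\PP)}; S ∉ chart

NO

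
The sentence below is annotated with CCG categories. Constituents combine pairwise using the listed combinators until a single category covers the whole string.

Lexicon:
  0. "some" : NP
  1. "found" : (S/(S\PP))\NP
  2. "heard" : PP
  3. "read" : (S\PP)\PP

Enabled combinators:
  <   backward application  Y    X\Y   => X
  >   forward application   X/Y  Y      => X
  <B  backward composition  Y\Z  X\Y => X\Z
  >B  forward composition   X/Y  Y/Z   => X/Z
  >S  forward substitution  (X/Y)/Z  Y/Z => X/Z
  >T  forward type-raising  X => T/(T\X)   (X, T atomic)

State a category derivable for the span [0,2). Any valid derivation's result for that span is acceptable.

[0,4] S   >
  [0,2] S/(S\PP)   <
    [0,1] "some" : NP
    [1,2] "found" : (S/(S\PP))\NP
  [2,4] S\PP   <
    [2,3] "heard" : PP
    [3,4] "read" : (S\PP)\PP

S/(S\PP)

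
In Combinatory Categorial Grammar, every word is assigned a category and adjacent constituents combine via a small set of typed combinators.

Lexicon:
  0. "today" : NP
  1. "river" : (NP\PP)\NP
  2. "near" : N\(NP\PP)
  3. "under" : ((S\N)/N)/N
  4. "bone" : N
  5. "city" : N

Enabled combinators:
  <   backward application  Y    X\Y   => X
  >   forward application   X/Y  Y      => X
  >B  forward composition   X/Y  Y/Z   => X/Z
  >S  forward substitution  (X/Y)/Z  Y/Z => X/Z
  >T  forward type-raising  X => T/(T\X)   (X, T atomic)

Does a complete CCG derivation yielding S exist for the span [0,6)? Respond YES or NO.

YES

[0,6] S   <
  [0,3] N   <
    [0,2] NP\PP   <
      [0,1] "today" : NP
      [1,2] "river" : (NP\PP)\NP
    [2,3] "near" : N\(NP\PP)
  [3,6] S\N   >
    [3,5] (S\N)/N   >
      [3,4] "under" : ((S\N)/N)/N
      [4,5] "bone" : N
    [5,6] "city" : N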